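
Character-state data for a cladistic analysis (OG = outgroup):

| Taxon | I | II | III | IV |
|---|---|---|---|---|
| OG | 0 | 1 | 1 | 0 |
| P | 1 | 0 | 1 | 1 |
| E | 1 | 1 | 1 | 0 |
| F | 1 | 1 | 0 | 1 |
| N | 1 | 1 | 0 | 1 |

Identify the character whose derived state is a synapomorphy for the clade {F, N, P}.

Character polarity is set by the outgroup: the derived state is whichever differs from the outgroup's state, so for II, III the derived state is '0', and for the remaining characters it is '1'.
I (derived state '1') is shared by all ingroup taxa — unites the whole ingroup.
II: derived state '0' in P only — an autapomorphy, so it tells us nothing about relationships among taxa.
Only F and N show the derived state '0' for III, supporting them as a clade.
IV: derived state '1' in F, N, and P only — synapomorphy for {F, N, P}.
Most parsimonious ingroup topology: ((P,(F,N)),E).
The clade {F, N, P} is supported by IV: its derived state '1' occurs in exactly those taxa and in no other taxon (including the outgroup).

IV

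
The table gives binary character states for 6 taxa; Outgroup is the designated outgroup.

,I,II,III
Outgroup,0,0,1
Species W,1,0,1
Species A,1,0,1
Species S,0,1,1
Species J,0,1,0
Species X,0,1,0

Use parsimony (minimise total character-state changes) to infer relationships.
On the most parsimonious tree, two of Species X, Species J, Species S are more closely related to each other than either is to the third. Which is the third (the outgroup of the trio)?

Character polarity is set by the outgroup: the derived state is whichever differs from the outgroup's state, so for III the derived state is '0', and for the remaining characters it is '1'.
I (derived state '1') is shared by Species A and Species W — a synapomorphy uniting that clade.
II (derived state '1') is shared by Species J, Species S, and Species X — a synapomorphy uniting that clade.
III: derived state '0' in Species J and Species X only — synapomorphy for {Species J, Species X}.
Most parsimonious ingroup topology: ((Species W,Species A),(Species S,(Species J,Species X))).
Species X and Species J share a more recent common ancestor with each other than either does with Species S, so Species S is the least closely related of the three.

Species S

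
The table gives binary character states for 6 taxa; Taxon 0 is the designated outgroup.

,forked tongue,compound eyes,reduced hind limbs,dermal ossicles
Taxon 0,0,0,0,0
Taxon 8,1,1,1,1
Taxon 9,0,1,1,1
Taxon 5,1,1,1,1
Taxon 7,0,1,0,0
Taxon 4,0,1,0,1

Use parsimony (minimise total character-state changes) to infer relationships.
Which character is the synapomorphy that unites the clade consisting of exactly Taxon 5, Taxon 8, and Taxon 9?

The outgroup has state '0' for every character, so '1' is the derived state throughout.
Only Taxon 5 and Taxon 8 show the derived state '1' for forked tongue, supporting them as a clade.
All ingroup taxa share the derived state '1' for compound eyes; it defines the ingroup but does not resolve relationships within it.
reduced hind limbs (derived state '1') is shared by Taxon 5, Taxon 8, and Taxon 9 — a synapomorphy uniting that clade.
dermal ossicles (derived state '1') is shared by Taxon 4, Taxon 5, Taxon 8, and Taxon 9 — a synapomorphy uniting that clade.
Most parsimonious ingroup topology: ((((Taxon 8,Taxon 5),Taxon 9),Taxon 4),Taxon 7).
The clade {Taxon 5, Taxon 8, Taxon 9} is supported by reduced hind limbs: its derived state '1' occurs in exactly those taxa and in no other taxon (including the outgroup).

reduced hind limbs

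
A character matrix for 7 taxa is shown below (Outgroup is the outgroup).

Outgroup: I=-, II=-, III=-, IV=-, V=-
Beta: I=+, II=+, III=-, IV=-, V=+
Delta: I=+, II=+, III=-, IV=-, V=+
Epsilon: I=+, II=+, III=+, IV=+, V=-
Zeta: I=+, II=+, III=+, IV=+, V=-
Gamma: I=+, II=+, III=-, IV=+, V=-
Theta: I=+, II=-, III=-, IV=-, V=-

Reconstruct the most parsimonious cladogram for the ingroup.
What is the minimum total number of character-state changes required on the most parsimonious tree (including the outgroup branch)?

5

The outgroup has state '-' for every character, so '+' is the derived state throughout.
I (derived state '+') is shared by all ingroup taxa — unites the whole ingroup.
Only Beta, Delta, Epsilon, Gamma, and Zeta show the derived state '+' for II, supporting them as a clade.
Only Epsilon and Zeta show the derived state '+' for III, supporting them as a clade.
Only Epsilon, Gamma, and Zeta show the derived state '+' for IV, supporting them as a clade.
V (derived state '+') is shared by Beta and Delta — a synapomorphy uniting that clade.
Most parsimonious ingroup topology: (((Beta,Delta),((Epsilon,Zeta),Gamma)),Theta).
Changes per character on this tree: I: 1; II: 1; III: 1; IV: 1; V: 1.
Total = 5.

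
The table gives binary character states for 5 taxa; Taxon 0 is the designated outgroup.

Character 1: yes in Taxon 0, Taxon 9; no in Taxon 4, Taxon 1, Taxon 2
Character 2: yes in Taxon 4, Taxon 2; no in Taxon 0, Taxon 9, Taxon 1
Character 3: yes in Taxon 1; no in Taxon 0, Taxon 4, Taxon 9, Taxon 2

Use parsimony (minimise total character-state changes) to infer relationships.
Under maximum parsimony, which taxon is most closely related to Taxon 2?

Character polarity is set by the outgroup: the derived state is whichever differs from the outgroup's state, so for Character 1 the derived state is 'no', and for the remaining characters it is 'yes'.
Only Taxon 1, Taxon 2, and Taxon 4 show the derived state 'no' for Character 1, supporting them as a clade.
Character 2 (derived state 'yes') is shared by Taxon 2 and Taxon 4 — a synapomorphy uniting that clade.
Character 3: derived state 'yes' in Taxon 1 only — an autapomorphy, so it tells us nothing about relationships among taxa.
Most parsimonious ingroup topology: (((Taxon 4,Taxon 2),Taxon 1),Taxon 9).
Taxon 2 and Taxon 4 form a cherry on this tree, so they are sister taxa.

Taxon 4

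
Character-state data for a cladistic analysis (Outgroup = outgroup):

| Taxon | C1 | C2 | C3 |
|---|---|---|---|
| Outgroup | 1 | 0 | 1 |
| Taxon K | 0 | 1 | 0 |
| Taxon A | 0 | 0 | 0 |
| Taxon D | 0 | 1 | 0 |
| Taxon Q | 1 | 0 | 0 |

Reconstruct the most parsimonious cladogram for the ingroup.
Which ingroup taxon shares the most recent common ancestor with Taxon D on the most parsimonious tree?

Character polarity is set by the outgroup: the derived state is whichever differs from the outgroup's state, so for C1, C3 the derived state is '0', and for the remaining characters it is '1'.
C1: derived state '0' in Taxon A, Taxon D, and Taxon K only — synapomorphy for {Taxon A, Taxon D, Taxon K}.
C2: derived state '1' in Taxon D and Taxon K only — synapomorphy for {Taxon D, Taxon K}.
C3 (derived state '0') is shared by all ingroup taxa — unites the whole ingroup.
Most parsimonious ingroup topology: (((Taxon K,Taxon D),Taxon A),Taxon Q).
Taxon D and Taxon K form a cherry on this tree, so they are sister taxa.

Taxon K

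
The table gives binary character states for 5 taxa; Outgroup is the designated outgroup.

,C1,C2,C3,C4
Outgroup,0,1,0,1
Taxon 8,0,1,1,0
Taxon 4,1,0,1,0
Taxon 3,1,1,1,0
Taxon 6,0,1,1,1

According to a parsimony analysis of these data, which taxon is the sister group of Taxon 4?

Character polarity is set by the outgroup: the derived state is whichever differs from the outgroup's state, so for C2, C4 the derived state is '0', and for the remaining characters it is '1'.
C1 (derived state '1') is shared by Taxon 3 and Taxon 4 — a synapomorphy uniting that clade.
C2 (derived state '0') is unique to Taxon 4 (autapomorphy; uninformative for grouping).
All ingroup taxa share the derived state '1' for C3; it defines the ingroup but does not resolve relationships within it.
C4 (derived state '0') is shared by Taxon 3, Taxon 4, and Taxon 8 — a synapomorphy uniting that clade.
Most parsimonious ingroup topology: ((Taxon 8,(Taxon 4,Taxon 3)),Taxon 6).
Taxon 4 and Taxon 3 form a cherry on this tree, so they are sister taxa.

Taxon 3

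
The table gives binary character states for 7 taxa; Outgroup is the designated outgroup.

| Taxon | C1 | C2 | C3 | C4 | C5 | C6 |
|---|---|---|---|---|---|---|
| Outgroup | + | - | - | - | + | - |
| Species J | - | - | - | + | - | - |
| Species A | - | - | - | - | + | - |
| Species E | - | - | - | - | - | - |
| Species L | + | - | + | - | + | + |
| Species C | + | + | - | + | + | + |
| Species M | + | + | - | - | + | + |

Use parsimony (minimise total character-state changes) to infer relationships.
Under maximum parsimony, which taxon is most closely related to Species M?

Character polarity is set by the outgroup: the derived state is whichever differs from the outgroup's state, so for C1, C5 the derived state is '-', and for the remaining characters it is '+'.
C1: derived state '-' in Species A, Species E, and Species J only — synapomorphy for {Species A, Species E, Species J}.
C2: derived state '+' in Species C and Species M only — synapomorphy for {Species C, Species M}.
C3 (derived state '+') is unique to Species L (autapomorphy; uninformative for grouping).
C4 groups Species C and Species J, which is incompatible with the clades supported by the remaining characters; treating it as convergent (homoplasy) costs fewer steps than any alternative tree.
Only Species E and Species J show the derived state '-' for C5, supporting them as a clade.
C6 (derived state '+') is shared by Species C, Species L, and Species M — a synapomorphy uniting that clade.
Most parsimonious ingroup topology: (((Species J,Species E),Species A),(Species L,(Species C,Species M))).
Species M and Species C form a cherry on this tree, so they are sister taxa.

Species C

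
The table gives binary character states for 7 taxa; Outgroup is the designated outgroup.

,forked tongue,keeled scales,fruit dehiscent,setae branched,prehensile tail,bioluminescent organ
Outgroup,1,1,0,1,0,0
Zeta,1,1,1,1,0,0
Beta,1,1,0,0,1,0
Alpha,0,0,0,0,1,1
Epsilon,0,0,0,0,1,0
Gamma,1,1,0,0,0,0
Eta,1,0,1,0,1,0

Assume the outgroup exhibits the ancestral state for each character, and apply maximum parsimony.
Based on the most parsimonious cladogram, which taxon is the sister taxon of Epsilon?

Character polarity is set by the outgroup: the derived state is whichever differs from the outgroup's state, so for forked tongue, keeled scales, setae branched the derived state is '0', and for the remaining characters it is '1'.
forked tongue (derived state '0') is shared by Alpha and Epsilon — a synapomorphy uniting that clade.
keeled scales (derived state '0') is shared by Alpha, Epsilon, and Eta — a synapomorphy uniting that clade.
fruit dehiscent groups Eta and Zeta, which is incompatible with the clades supported by the remaining characters; treating it as convergent (homoplasy) costs fewer steps than any alternative tree.
Only Alpha, Beta, Epsilon, Eta, and Gamma show the derived state '0' for setae branched, supporting them as a clade.
prehensile tail: derived state '1' in Alpha, Beta, Epsilon, and Eta only — synapomorphy for {Alpha, Beta, Epsilon, Eta}.
bioluminescent organ: derived state '1' in Alpha only — an autapomorphy, so it tells us nothing about relationships among taxa.
Most parsimonious ingroup topology: (Zeta,((Beta,((Alpha,Epsilon),Eta)),Gamma)).
Epsilon and Alpha form a cherry on this tree, so they are sister taxa.

Alpha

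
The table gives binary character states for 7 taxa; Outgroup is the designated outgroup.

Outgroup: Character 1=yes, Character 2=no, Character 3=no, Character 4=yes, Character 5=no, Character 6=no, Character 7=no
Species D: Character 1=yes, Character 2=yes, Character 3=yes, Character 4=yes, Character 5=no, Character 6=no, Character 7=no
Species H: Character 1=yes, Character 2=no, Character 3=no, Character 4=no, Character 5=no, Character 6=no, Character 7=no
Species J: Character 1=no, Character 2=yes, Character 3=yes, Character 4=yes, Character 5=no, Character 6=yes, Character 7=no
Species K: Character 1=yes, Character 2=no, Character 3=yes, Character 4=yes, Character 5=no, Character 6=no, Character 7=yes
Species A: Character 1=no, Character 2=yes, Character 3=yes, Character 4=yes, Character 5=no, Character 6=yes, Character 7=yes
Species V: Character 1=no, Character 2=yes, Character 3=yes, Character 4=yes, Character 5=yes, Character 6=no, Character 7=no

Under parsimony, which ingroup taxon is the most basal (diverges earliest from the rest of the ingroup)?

Species H

Character polarity is set by the outgroup: the derived state is whichever differs from the outgroup's state, so for Character 1, Character 4 the derived state is 'no', and for the remaining characters it is 'yes'.
Character 1 (derived state 'no') is shared by Species A, Species J, and Species V — a synapomorphy uniting that clade.
Only Species A, Species D, Species J, and Species V show the derived state 'yes' for Character 2, supporting them as a clade.
Character 3 (derived state 'yes') is shared by Species A, Species D, Species J, Species K, and Species V — a synapomorphy uniting that clade.
Character 4 (derived state 'no') is unique to Species H (autapomorphy; uninformative for grouping).
Character 5: derived state 'yes' in Species V only — an autapomorphy, so it tells us nothing about relationships among taxa.
Character 6 (derived state 'yes') is shared by Species A and Species J — a synapomorphy uniting that clade.
Character 7 (state 'yes') occurs in Species A and Species K but conflicts with the nesting implied by the other characters — most parsimoniously interpreted as homoplasy.
Most parsimonious ingroup topology: (((Species D,((Species J,Species A),Species V)),Species K),Species H).
Species H is sister to the clade containing all other ingroup taxa, so it is the earliest-diverging (most basal) ingroup lineage.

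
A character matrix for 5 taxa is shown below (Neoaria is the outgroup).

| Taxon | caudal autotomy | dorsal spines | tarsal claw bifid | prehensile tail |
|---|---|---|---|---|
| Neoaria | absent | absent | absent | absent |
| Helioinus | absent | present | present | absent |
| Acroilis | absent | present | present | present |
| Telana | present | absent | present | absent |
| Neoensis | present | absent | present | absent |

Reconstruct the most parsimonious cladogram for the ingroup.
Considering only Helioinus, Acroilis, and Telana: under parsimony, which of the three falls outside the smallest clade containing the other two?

Telana

The outgroup has state 'absent' for every character, so 'present' is the derived state throughout.
caudal autotomy: derived state 'present' in Neoensis and Telana only — synapomorphy for {Neoensis, Telana}.
dorsal spines: derived state 'present' in Acroilis and Helioinus only — synapomorphy for {Acroilis, Helioinus}.
tarsal claw bifid (derived state 'present') is shared by all ingroup taxa — unites the whole ingroup.
prehensile tail (derived state 'present') is unique to Acroilis (autapomorphy; uninformative for grouping).
Most parsimonious ingroup topology: ((Helioinus,Acroilis),(Telana,Neoensis)).
Helioinus and Acroilis share a more recent common ancestor with each other than either does with Telana, so Telana is the least closely related of the three.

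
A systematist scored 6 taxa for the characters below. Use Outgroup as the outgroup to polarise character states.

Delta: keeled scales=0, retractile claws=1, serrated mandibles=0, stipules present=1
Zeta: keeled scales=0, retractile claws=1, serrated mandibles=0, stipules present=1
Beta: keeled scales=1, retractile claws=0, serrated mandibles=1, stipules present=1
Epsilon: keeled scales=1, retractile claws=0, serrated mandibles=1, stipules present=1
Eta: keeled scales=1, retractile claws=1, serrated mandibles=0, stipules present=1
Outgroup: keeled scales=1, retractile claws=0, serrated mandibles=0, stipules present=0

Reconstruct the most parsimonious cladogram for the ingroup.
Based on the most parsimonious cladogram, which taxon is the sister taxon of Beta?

Epsilon

Character polarity is set by the outgroup: the derived state is whichever differs from the outgroup's state, so for keeled scales the derived state is '0', and for the remaining characters it is '1'.
keeled scales (derived state '0') is shared by Delta and Zeta — a synapomorphy uniting that clade.
Only Delta, Eta, and Zeta show the derived state '1' for retractile claws, supporting them as a clade.
Only Beta and Epsilon show the derived state '1' for serrated mandibles, supporting them as a clade.
All ingroup taxa share the derived state '1' for stipules present; it defines the ingroup but does not resolve relationships within it.
Most parsimonious ingroup topology: (((Delta,Zeta),Eta),(Beta,Epsilon)).
Beta and Epsilon form a cherry on this tree, so they are sister taxa.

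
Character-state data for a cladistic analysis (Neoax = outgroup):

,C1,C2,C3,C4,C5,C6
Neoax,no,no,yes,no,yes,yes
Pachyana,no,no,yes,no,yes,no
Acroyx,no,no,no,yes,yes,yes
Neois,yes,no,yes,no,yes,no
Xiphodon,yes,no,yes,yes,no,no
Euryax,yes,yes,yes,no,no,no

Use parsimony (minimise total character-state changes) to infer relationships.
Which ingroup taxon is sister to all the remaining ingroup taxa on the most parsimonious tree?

Character polarity is set by the outgroup: the derived state is whichever differs from the outgroup's state, so for C3, C5, C6 the derived state is 'no', and for the remaining characters it is 'yes'.
C1: derived state 'yes' in Euryax, Neois, and Xiphodon only — synapomorphy for {Euryax, Neois, Xiphodon}.
C2: derived state 'yes' in Euryax only — an autapomorphy, so it tells us nothing about relationships among taxa.
C3 (derived state 'no') is unique to Acroyx (autapomorphy; uninformative for grouping).
C4 (state 'yes') occurs in Acroyx and Xiphodon but conflicts with the nesting implied by the other characters — most parsimoniously interpreted as homoplasy.
Only Euryax and Xiphodon show the derived state 'no' for C5, supporting them as a clade.
Only Euryax, Neois, Pachyana, and Xiphodon show the derived state 'no' for C6, supporting them as a clade.
Most parsimonious ingroup topology: ((Pachyana,(Neois,(Xiphodon,Euryax))),Acroyx).
Acroyx is sister to the clade containing all other ingroup taxa, so it is the earliest-diverging (most basal) ingroup lineage.

Acroyx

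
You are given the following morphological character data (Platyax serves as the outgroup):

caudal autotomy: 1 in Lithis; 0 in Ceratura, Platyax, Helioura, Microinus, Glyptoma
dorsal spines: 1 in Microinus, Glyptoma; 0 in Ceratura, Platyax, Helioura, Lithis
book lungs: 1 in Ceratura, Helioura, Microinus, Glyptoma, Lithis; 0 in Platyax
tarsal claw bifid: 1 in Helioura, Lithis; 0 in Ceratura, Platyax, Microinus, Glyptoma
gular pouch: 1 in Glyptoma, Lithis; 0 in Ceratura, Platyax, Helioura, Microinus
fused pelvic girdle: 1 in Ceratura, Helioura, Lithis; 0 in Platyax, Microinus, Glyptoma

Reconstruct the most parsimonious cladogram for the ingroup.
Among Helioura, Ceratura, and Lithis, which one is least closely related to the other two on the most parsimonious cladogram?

The outgroup has state '0' for every character, so '1' is the derived state throughout.
caudal autotomy: derived state '1' in Lithis only — an autapomorphy, so it tells us nothing about relationships among taxa.
dorsal spines (derived state '1') is shared by Glyptoma and Microinus — a synapomorphy uniting that clade.
book lungs (derived state '1') is shared by all ingroup taxa — unites the whole ingroup.
Only Helioura and Lithis show the derived state '1' for tarsal claw bifid, supporting them as a clade.
gular pouch groups Glyptoma and Lithis, which is incompatible with the clades supported by the remaining characters; treating it as convergent (homoplasy) costs fewer steps than any alternative tree.
Only Ceratura, Helioura, and Lithis show the derived state '1' for fused pelvic girdle, supporting them as a clade.
Most parsimonious ingroup topology: ((Microinus,Glyptoma),((Helioura,Lithis),Ceratura)).
Helioura and Lithis share a more recent common ancestor with each other than either does with Ceratura, so Ceratura is the least closely related of the three.

Ceratura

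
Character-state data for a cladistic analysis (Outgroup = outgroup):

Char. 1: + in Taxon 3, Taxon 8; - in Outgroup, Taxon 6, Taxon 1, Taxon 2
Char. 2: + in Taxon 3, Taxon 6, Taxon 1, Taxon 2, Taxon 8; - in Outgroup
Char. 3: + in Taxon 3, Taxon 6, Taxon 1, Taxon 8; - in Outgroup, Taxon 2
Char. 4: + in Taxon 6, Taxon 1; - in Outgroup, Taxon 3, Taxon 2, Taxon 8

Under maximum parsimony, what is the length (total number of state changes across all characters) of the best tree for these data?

The outgroup has state '-' for every character, so '+' is the derived state throughout.
Char. 1 (derived state '+') is shared by Taxon 3 and Taxon 8 — a synapomorphy uniting that clade.
All ingroup taxa share the derived state '+' for Char. 2; it defines the ingroup but does not resolve relationships within it.
Char. 3: derived state '+' in Taxon 1, Taxon 3, Taxon 6, and Taxon 8 only — synapomorphy for {Taxon 1, Taxon 3, Taxon 6, Taxon 8}.
Char. 4: derived state '+' in Taxon 1 and Taxon 6 only — synapomorphy for {Taxon 1, Taxon 6}.
Most parsimonious ingroup topology: (((Taxon 3,Taxon 8),(Taxon 6,Taxon 1)),Taxon 2).
Changes per character on this tree: Char. 1: 1; Char. 2: 1; Char. 3: 1; Char. 4: 1.
Total = 4.

4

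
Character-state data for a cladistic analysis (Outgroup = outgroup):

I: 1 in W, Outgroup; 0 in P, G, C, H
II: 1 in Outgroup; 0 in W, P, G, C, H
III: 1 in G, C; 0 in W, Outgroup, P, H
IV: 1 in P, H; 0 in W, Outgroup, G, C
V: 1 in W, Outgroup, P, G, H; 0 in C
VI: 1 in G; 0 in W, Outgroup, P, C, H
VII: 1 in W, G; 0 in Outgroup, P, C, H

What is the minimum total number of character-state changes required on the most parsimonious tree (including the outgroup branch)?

8

Character polarity is set by the outgroup: the derived state is whichever differs from the outgroup's state, so for I, II, V the derived state is '0', and for the remaining characters it is '1'.
Only C, G, H, and P show the derived state '0' for I, supporting them as a clade.
II (derived state '0') is shared by all ingroup taxa — unites the whole ingroup.
III (derived state '1') is shared by C and G — a synapomorphy uniting that clade.
Only H and P show the derived state '1' for IV, supporting them as a clade.
V (derived state '0') is unique to C (autapomorphy; uninformative for grouping).
VI: derived state '1' in G only — an autapomorphy, so it tells us nothing about relationships among taxa.
VII (state '1') occurs in G and W but conflicts with the nesting implied by the other characters — most parsimoniously interpreted as homoplasy.
Most parsimonious ingroup topology: (((P,H),(G,C)),W).
Changes per character on this tree: I: 1; II: 1; III: 1; IV: 1; V: 1; VI: 1; VII: 2.
Total = 8.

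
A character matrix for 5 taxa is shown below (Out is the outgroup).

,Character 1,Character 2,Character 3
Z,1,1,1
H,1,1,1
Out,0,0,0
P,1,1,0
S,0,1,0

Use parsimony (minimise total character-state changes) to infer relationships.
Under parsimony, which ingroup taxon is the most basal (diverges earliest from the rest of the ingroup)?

The outgroup has state '0' for every character, so '1' is the derived state throughout.
Character 1 (derived state '1') is shared by H, P, and Z — a synapomorphy uniting that clade.
All ingroup taxa share the derived state '1' for Character 2; it defines the ingroup but does not resolve relationships within it.
Character 3: derived state '1' in H and Z only — synapomorphy for {H, Z}.
Most parsimonious ingroup topology: (((Z,H),P),S).
S is sister to the clade containing all other ingroup taxa, so it is the earliest-diverging (most basal) ingroup lineage.

S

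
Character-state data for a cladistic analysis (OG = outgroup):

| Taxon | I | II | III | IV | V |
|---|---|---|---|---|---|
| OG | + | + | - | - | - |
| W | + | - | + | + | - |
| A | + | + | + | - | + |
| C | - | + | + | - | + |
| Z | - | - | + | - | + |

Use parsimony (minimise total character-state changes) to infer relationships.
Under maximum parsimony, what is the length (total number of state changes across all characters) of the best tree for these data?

6

Character polarity is set by the outgroup: the derived state is whichever differs from the outgroup's state, so for I, II the derived state is '-', and for the remaining characters it is '+'.
Only C and Z show the derived state '-' for I, supporting them as a clade.
II (state '-') occurs in W and Z but conflicts with the nesting implied by the other characters — most parsimoniously interpreted as homoplasy.
All ingroup taxa share the derived state '+' for III; it defines the ingroup but does not resolve relationships within it.
IV (derived state '+') is unique to W (autapomorphy; uninformative for grouping).
V: derived state '+' in A, C, and Z only — synapomorphy for {A, C, Z}.
Most parsimonious ingroup topology: (W,(A,(C,Z))).
Changes per character on this tree: I: 1; II: 2; III: 1; IV: 1; V: 1.
Total = 6.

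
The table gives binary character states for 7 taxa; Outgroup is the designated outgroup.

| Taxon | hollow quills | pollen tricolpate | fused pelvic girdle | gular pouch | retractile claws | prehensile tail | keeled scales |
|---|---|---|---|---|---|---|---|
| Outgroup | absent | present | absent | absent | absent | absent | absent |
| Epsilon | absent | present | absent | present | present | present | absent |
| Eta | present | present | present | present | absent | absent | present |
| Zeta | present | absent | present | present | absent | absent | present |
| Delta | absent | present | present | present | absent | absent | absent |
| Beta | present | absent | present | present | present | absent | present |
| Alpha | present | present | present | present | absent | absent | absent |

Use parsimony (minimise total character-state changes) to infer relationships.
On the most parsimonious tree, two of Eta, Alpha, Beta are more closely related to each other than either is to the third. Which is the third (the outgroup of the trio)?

Character polarity is set by the outgroup: the derived state is whichever differs from the outgroup's state, so for pollen tricolpate the derived state is 'absent', and for the remaining characters it is 'present'.
hollow quills: derived state 'present' in Alpha, Beta, Eta, and Zeta only — synapomorphy for {Alpha, Beta, Eta, Zeta}.
Only Beta and Zeta show the derived state 'absent' for pollen tricolpate, supporting them as a clade.
fused pelvic girdle (derived state 'present') is shared by Alpha, Beta, Delta, Eta, and Zeta — a synapomorphy uniting that clade.
gular pouch (derived state 'present') is shared by all ingroup taxa — unites the whole ingroup.
retractile claws groups Beta and Epsilon, which is incompatible with the clades supported by the remaining characters; treating it as convergent (homoplasy) costs fewer steps than any alternative tree.
prehensile tail: derived state 'present' in Epsilon only — an autapomorphy, so it tells us nothing about relationships among taxa.
keeled scales: derived state 'present' in Beta, Eta, and Zeta only — synapomorphy for {Beta, Eta, Zeta}.
Most parsimonious ingroup topology: (Epsilon,(((Eta,(Zeta,Beta)),Alpha),Delta)).
Beta and Eta share a more recent common ancestor with each other than either does with Alpha, so Alpha is the least closely related of the three.

Alpha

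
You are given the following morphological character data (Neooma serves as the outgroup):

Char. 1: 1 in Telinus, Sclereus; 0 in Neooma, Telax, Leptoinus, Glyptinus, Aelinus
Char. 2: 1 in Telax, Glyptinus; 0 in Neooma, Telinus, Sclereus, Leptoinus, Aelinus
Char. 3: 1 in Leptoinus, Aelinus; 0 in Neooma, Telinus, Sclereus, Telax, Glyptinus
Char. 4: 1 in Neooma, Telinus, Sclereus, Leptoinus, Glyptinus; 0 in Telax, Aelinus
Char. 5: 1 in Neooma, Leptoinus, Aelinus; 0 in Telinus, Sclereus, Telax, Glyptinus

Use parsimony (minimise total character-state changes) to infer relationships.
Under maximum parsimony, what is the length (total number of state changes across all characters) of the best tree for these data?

Character polarity is set by the outgroup: the derived state is whichever differs from the outgroup's state, so for Char. 4, Char. 5 the derived state is '0', and for the remaining characters it is '1'.
Char. 1: derived state '1' in Sclereus and Telinus only — synapomorphy for {Sclereus, Telinus}.
Char. 2 (derived state '1') is shared by Glyptinus and Telax — a synapomorphy uniting that clade.
Char. 3 (derived state '1') is shared by Aelinus and Leptoinus — a synapomorphy uniting that clade.
Char. 4 (state '0') occurs in Aelinus and Telax but conflicts with the nesting implied by the other characters — most parsimoniously interpreted as homoplasy.
Only Glyptinus, Sclereus, Telax, and Telinus show the derived state '0' for Char. 5, supporting them as a clade.
Most parsimonious ingroup topology: (((Telinus,Sclereus),(Telax,Glyptinus)),(Leptoinus,Aelinus)).
Changes per character on this tree: Char. 1: 1; Char. 2: 1; Char. 3: 1; Char. 4: 2; Char. 5: 1.
Total = 6.

6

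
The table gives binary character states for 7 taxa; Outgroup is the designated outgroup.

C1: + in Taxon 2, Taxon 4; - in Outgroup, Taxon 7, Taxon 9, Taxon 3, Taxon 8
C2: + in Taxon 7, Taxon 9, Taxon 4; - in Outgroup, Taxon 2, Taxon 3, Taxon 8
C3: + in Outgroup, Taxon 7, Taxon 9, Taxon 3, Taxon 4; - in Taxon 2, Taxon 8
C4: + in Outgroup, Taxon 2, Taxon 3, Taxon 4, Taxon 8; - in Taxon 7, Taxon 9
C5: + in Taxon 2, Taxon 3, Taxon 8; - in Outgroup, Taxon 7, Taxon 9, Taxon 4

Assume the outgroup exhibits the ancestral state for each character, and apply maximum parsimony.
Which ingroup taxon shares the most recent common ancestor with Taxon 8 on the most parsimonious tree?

Taxon 2

Character polarity is set by the outgroup: the derived state is whichever differs from the outgroup's state, so for C3, C4 the derived state is '-', and for the remaining characters it is '+'.
C1 (state '+') occurs in Taxon 2 and Taxon 4 but conflicts with the nesting implied by the other characters — most parsimoniously interpreted as homoplasy.
C2 (derived state '+') is shared by Taxon 4, Taxon 7, and Taxon 9 — a synapomorphy uniting that clade.
C3 (derived state '-') is shared by Taxon 2 and Taxon 8 — a synapomorphy uniting that clade.
C4 (derived state '-') is shared by Taxon 7 and Taxon 9 — a synapomorphy uniting that clade.
C5: derived state '+' in Taxon 2, Taxon 3, and Taxon 8 only — synapomorphy for {Taxon 2, Taxon 3, Taxon 8}.
Most parsimonious ingroup topology: (((Taxon 7,Taxon 9),Taxon 4),((Taxon 2,Taxon 8),Taxon 3)).
Taxon 8 and Taxon 2 form a cherry on this tree, so they are sister taxa.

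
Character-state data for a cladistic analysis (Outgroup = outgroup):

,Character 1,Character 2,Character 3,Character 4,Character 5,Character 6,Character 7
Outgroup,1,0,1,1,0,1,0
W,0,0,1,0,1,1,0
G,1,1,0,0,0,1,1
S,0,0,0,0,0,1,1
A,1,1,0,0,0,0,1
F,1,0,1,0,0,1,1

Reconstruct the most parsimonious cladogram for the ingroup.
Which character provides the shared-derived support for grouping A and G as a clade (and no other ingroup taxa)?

Character 2

Character polarity is set by the outgroup: the derived state is whichever differs from the outgroup's state, so for Character 1, Character 3, Character 4, Character 6 the derived state is '0', and for the remaining characters it is '1'.
Character 1 (state '0') occurs in S and W but conflicts with the nesting implied by the other characters — most parsimoniously interpreted as homoplasy.
Character 2 (derived state '1') is shared by A and G — a synapomorphy uniting that clade.
Character 3 (derived state '0') is shared by A, G, and S — a synapomorphy uniting that clade.
All ingroup taxa share the derived state '0' for Character 4; it defines the ingroup but does not resolve relationships within it.
Character 5 (derived state '1') is unique to W (autapomorphy; uninformative for grouping).
Character 6: derived state '0' in A only — an autapomorphy, so it tells us nothing about relationships among taxa.
Only A, F, G, and S show the derived state '1' for Character 7, supporting them as a clade.
Most parsimonious ingroup topology: (W,(((G,A),S),F)).
The clade {A, G} is supported by Character 2: its derived state '1' occurs in exactly those taxa and in no other taxon (including the outgroup).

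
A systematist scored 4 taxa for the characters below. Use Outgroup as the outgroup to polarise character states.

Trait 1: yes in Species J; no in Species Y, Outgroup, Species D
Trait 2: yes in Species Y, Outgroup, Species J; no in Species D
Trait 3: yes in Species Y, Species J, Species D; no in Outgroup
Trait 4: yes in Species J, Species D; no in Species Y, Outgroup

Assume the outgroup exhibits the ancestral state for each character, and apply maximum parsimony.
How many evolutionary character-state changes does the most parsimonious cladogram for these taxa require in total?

Character polarity is set by the outgroup: the derived state is whichever differs from the outgroup's state, so for Trait 2 the derived state is 'no', and for the remaining characters it is 'yes'.
Trait 1: derived state 'yes' in Species J only — an autapomorphy, so it tells us nothing about relationships among taxa.
Trait 2 (derived state 'no') is unique to Species D (autapomorphy; uninformative for grouping).
Trait 3 (derived state 'yes') is shared by all ingroup taxa — unites the whole ingroup.
Trait 4: derived state 'yes' in Species D and Species J only — synapomorphy for {Species D, Species J}.
Most parsimonious ingroup topology: (Species Y,(Species J,Species D)).
Changes per character on this tree: Trait 1: 1; Trait 2: 1; Trait 3: 1; Trait 4: 1.
Total = 4.

4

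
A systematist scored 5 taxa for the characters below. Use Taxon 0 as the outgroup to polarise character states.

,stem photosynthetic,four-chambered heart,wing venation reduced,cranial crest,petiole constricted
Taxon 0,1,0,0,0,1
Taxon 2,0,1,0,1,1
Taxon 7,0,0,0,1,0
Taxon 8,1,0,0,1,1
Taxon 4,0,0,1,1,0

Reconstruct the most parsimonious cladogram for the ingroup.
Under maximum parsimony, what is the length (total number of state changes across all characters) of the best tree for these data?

Character polarity is set by the outgroup: the derived state is whichever differs from the outgroup's state, so for stem photosynthetic, petiole constricted the derived state is '0', and for the remaining characters it is '1'.
stem photosynthetic (derived state '0') is shared by Taxon 2, Taxon 4, and Taxon 7 — a synapomorphy uniting that clade.
four-chambered heart (derived state '1') is unique to Taxon 2 (autapomorphy; uninformative for grouping).
wing venation reduced (derived state '1') is unique to Taxon 4 (autapomorphy; uninformative for grouping).
All ingroup taxa share the derived state '1' for cranial crest; it defines the ingroup but does not resolve relationships within it.
Only Taxon 4 and Taxon 7 show the derived state '0' for petiole constricted, supporting them as a clade.
Most parsimonious ingroup topology: ((Taxon 2,(Taxon 7,Taxon 4)),Taxon 8).
Changes per character on this tree: stem photosynthetic: 1; four-chambered heart: 1; wing venation reduced: 1; cranial crest: 1; petiole constricted: 1.
Total = 5.

5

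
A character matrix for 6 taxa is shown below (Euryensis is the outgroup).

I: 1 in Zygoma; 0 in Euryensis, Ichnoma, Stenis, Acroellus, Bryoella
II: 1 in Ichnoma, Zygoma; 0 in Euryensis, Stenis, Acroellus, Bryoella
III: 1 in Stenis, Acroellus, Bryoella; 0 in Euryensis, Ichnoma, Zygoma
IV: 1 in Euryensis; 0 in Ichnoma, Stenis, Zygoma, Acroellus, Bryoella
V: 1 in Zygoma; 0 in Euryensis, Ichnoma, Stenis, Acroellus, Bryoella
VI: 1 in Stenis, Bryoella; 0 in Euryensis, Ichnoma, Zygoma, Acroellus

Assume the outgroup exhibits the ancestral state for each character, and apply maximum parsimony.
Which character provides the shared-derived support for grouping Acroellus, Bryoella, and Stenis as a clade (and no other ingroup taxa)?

Character polarity is set by the outgroup: the derived state is whichever differs from the outgroup's state, so for IV the derived state is '0', and for the remaining characters it is '1'.
I: derived state '1' in Zygoma only — an autapomorphy, so it tells us nothing about relationships among taxa.
II: derived state '1' in Ichnoma and Zygoma only — synapomorphy for {Ichnoma, Zygoma}.
III (derived state '1') is shared by Acroellus, Bryoella, and Stenis — a synapomorphy uniting that clade.
IV (derived state '0') is shared by all ingroup taxa — unites the whole ingroup.
V: derived state '1' in Zygoma only — an autapomorphy, so it tells us nothing about relationships among taxa.
VI: derived state '1' in Bryoella and Stenis only — synapomorphy for {Bryoella, Stenis}.
Most parsimonious ingroup topology: ((Ichnoma,Zygoma),((Stenis,Bryoella),Acroellus)).
The clade {Acroellus, Bryoella, Stenis} is supported by III: its derived state '1' occurs in exactly those taxa and in no other taxon (including the outgroup).

III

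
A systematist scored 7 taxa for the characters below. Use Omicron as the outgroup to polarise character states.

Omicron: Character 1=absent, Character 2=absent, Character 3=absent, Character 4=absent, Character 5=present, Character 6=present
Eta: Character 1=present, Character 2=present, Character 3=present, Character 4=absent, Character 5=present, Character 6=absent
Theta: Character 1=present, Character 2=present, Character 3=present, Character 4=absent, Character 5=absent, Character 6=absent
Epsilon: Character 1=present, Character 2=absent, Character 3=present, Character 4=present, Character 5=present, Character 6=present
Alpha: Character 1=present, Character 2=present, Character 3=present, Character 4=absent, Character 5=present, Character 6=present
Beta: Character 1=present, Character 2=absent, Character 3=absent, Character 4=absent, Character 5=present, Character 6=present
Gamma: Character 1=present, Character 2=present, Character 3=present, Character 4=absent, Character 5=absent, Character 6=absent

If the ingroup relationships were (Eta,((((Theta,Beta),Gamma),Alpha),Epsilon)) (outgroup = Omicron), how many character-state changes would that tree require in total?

Map each character onto (Eta,((((Theta,Beta),Gamma),Alpha),Epsilon)) (rooted by Omicron) and count the minimum state changes it requires (Fitch parsimony):
Character 1: 1; Character 2: 3; Character 3: 2; Character 4: 1; Character 5: 2; Character 6: 3.
Total tree length = 12.

12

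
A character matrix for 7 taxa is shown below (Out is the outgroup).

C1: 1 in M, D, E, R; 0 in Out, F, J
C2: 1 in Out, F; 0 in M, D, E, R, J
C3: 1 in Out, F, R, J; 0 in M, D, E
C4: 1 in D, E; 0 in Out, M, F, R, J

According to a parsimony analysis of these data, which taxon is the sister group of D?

E

Character polarity is set by the outgroup: the derived state is whichever differs from the outgroup's state, so for C2, C3 the derived state is '0', and for the remaining characters it is '1'.
C1 (derived state '1') is shared by D, E, M, and R — a synapomorphy uniting that clade.
C2: derived state '0' in D, E, J, M, and R only — synapomorphy for {D, E, J, M, R}.
C3: derived state '0' in D, E, and M only — synapomorphy for {D, E, M}.
C4 (derived state '1') is shared by D and E — a synapomorphy uniting that clade.
Most parsimonious ingroup topology: ((((M,(D,E)),R),J),F).
D and E form a cherry on this tree, so they are sister taxa.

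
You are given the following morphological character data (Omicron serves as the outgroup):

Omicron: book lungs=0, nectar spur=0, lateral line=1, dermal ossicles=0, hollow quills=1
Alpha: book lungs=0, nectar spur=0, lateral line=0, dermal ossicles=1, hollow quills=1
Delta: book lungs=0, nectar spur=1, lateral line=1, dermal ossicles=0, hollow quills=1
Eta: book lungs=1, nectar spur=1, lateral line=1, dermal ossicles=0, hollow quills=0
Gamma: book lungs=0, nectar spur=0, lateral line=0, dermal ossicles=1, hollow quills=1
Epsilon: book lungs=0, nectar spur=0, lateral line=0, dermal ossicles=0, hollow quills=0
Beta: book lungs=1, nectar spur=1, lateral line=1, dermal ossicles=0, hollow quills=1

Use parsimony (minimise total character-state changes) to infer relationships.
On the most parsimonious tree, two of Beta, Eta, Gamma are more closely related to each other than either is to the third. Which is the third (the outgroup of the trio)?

Character polarity is set by the outgroup: the derived state is whichever differs from the outgroup's state, so for lateral line, hollow quills the derived state is '0', and for the remaining characters it is '1'.
Only Beta and Eta show the derived state '1' for book lungs, supporting them as a clade.
nectar spur (derived state '1') is shared by Beta, Delta, and Eta — a synapomorphy uniting that clade.
lateral line: derived state '0' in Alpha, Epsilon, and Gamma only — synapomorphy for {Alpha, Epsilon, Gamma}.
dermal ossicles: derived state '1' in Alpha and Gamma only — synapomorphy for {Alpha, Gamma}.
hollow quills groups Epsilon and Eta, which is incompatible with the clades supported by the remaining characters; treating it as convergent (homoplasy) costs fewer steps than any alternative tree.
Most parsimonious ingroup topology: (((Alpha,Gamma),Epsilon),((Beta,Eta),Delta)).
Eta and Beta share a more recent common ancestor with each other than either does with Gamma, so Gamma is the least closely related of the three.

Gamma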